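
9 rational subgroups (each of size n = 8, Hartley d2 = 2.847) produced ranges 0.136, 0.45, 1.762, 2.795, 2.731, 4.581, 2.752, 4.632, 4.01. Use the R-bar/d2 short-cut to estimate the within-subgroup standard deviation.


R_bar = (0.136 + 0.45 + 1.762 + 2.795 + 2.731 + 4.581 + 2.752 + 4.632 + 4.01) / 9
R_bar = 23.849 / 9 = 2.6498889
sigma_hat = R_bar / d2 = 2.6498889 / 2.847 = 0.9308

0.9308


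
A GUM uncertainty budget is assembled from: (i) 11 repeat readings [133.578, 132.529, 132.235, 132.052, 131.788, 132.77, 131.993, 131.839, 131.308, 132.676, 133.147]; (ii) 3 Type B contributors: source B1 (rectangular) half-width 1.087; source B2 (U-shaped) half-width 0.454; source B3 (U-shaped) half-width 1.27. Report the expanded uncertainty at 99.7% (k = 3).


mean = (133.578 + 132.529 + 132.235 + 132.052 + 131.788 + 132.77 + 131.993 + 131.839 + 131.308 + 132.676 + 133.147) / 11 = 132.3559091
s = sqrt(sum((x - mean)^2)/(n-1)) = 0.65952505
u_A = s / sqrt(n) = 0.65952505 / sqrt(11) = 0.19885428
u_B1 = 1.087 / sqrt(3) = 0.62757974
u_B2 = 0.454 / sqrt(2) = 0.32102648
u_B3 = 1.27 / sqrt(2) = 0.89802561
uc = sqrt(0.19885428^2 + 0.62757974^2 + 0.32102648^2 + 0.89802561^2) = 1.1588388
U = k * uc = 3 * 1.1588388
U = 3.4765

3.4765


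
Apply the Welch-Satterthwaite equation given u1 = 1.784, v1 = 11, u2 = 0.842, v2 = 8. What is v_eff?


uc = sqrt(u1^2 + u2^2) = sqrt(1.784^2 + 0.842^2) = 1.9727189
v_eff = uc^4 / (u1^4/v1 + u2^4/v2)
= 1.9727189^4 / (1.784^4/11 + 0.842^4/8)
= 15.144705 / 0.98367413
v_eff = 15.3961

15.3961


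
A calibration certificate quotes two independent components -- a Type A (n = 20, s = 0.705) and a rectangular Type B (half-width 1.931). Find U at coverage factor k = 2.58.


u_A = s / sqrt(n) = 0.705 / sqrt(20) = 0.15764279
u_B = half_width / sqrt(3) = 1.931 / sqrt(3) = 1.1148634
uc = sqrt(u_A^2 + u_B^2) = sqrt(0.15764279^2 + 1.1148634^2) = 1.1259537
U = k * uc = 2.58 * 1.1259537
U = 2.9050

2.9050


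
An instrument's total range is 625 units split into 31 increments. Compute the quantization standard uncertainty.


resolution = range / divisions
resolution = 625 / 31 = 20.16129
u_res = resolution / (2*sqrt(3))
u_res = 20.16129 / 3.4641016
u_res = 5.8201

5.8201


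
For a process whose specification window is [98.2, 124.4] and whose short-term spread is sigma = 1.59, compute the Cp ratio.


Cp = (USL - LSL) / (6 * sigma)
= (124.4 - 98.2) / (6 * 1.59)
= 26.2000 / 9.5400
= 2.7463

2.7463


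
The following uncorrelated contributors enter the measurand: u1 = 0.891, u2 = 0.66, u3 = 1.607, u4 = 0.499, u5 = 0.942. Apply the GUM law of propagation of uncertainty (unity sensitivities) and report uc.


uc = sqrt(0.891^2 + 0.66^2 + 1.607^2 + 0.499^2 + 0.942^2)
uc = sqrt(4.948295)
uc = 2.2245

2.2245


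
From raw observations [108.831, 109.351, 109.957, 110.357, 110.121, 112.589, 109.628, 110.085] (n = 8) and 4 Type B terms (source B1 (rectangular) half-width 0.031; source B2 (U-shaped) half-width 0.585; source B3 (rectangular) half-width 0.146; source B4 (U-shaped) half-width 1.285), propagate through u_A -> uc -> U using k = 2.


mean = (108.831 + 109.351 + 109.957 + 110.357 + 110.121 + 112.589 + 109.628 + 110.085) / 8 = 110.114875
s = sqrt(sum((x - mean)^2)/(n-1)) = 1.1132103
u_A = s / sqrt(n) = 1.1132103 / sqrt(8) = 0.39357928
u_B1 = 0.031 / sqrt(3) = 0.017897858
u_B2 = 0.585 / sqrt(2) = 0.41365747
u_B3 = 0.146 / sqrt(3) = 0.084293139
u_B4 = 1.285 / sqrt(2) = 0.90863221
uc = sqrt(0.39357928^2 + 0.017897858^2 + 0.41365747^2 + 0.084293139^2 + 0.90863221^2) = 1.0765943
U = k * uc = 2 * 1.0765943
U = 2.1532

2.1532


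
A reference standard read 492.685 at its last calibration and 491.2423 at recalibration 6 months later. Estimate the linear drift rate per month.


rate = (v2 - v1) / months
= (491.2423 - 492.685) / 6
= -1.4427 / 6
= -0.2405

-0.2405


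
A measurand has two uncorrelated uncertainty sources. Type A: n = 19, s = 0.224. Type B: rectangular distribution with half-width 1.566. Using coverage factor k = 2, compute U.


u_A = s / sqrt(n) = 0.224 / sqrt(19) = 0.051389124
u_B = half_width / sqrt(3) = 1.566 / sqrt(3) = 0.90413052
uc = sqrt(u_A^2 + u_B^2) = sqrt(0.051389124^2 + 0.90413052^2) = 0.90558977
U = k * uc = 2 * 0.90558977
U = 1.8112

1.8112


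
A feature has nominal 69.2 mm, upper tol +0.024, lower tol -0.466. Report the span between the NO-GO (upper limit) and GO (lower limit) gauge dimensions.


GO = nominal - lower_tol (smallest hole = maximum material condition)
GO = 69.2 - 0.466 = 68.734
NO-GO = nominal + upper_tol (largest hole = least material condition)
NO-GO = 69.2 + 0.024 = 69.224
spread = NO-GO - GO = 69.224 - 68.734 = 0.4900

0.4900


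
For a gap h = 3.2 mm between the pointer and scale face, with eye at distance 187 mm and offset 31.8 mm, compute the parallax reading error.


error = h * offset / d
= 3.2 * 31.8 / 187
= 0.5442

0.5442


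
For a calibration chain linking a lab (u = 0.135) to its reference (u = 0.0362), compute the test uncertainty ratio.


TUR = u_lab / u_ref
= 0.135 / 0.0362
= 3.7293

3.7293


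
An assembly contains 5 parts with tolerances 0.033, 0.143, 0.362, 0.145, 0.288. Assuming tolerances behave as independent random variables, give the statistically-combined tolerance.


RSS = sqrt(0.033^2 + 0.143^2 + 0.362^2 + 0.145^2 + 0.288^2)
= sqrt(0.256551)
= 0.5065

0.5065


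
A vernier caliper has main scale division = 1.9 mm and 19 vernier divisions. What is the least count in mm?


LC = MSD / n_div
= 1.9 / 19
= 0.1000

0.1000


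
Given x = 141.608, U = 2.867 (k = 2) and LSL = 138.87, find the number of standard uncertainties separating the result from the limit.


u = U / k = 2.867 / 2 = 1.4335
margin = |LSL - x| = |138.87 - 141.608| = 2.738
z = margin / u = 2.738 / 1.4335
z = 1.9100

1.9100


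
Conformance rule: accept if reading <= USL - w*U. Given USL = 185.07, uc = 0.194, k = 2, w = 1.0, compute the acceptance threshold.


U = k * uc = 2 * 0.194 = 0.388
guard band g = w * U = 1.0 * 0.388 = 0.388
AL = USL - g = 185.07 - 0.388
AL = 184.6820

184.6820


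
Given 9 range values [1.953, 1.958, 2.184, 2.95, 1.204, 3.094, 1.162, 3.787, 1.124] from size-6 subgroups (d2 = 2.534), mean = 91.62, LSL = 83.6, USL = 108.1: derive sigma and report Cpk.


R_bar = (1.953 + 1.958 + 2.184 + 2.95 + 1.204 + 3.094 + 1.162 + 3.787 + 1.124) / 9 = 2.1573333
sigma = R_bar / d2 = 2.1573333 / 2.534 = 0.85135489
Cp = (USL - LSL)/(6*sigma) = (108.1 - 83.6)/(6*0.85135489) = 4.7963
Cpu = (108.1 - 91.62)/(3*0.85135489) = 6.4525
Cpl = (91.62 - 83.6)/(3*0.85135489) = 3.1401
Cpk = min(Cpu, Cpl) = 3.1401

3.1401


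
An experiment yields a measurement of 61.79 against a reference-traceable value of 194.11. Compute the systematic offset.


Systematic error = measured - true
= 61.79 - 194.11
= -132.3200

-132.3200


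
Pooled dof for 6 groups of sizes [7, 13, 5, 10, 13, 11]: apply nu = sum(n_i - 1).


nu = sum_i (n_i - 1)
nu = ((7 - 1) + (13 - 1) + (5 - 1) + (10 - 1) + (13 - 1) + (11 - 1))
nu = 6 + 12 + 4 + 9 + 12 + 10
nu = 53

53


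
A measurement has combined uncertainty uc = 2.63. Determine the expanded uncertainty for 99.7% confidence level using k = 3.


U = k * uc
U = 3 * 2.63
U = 7.8900

7.8900


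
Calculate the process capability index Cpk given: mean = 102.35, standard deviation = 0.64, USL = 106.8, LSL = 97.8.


Cpu = (USL - mean) / (3*sigma) = (106.8 - 102.35) / (3*0.64) = 2.3177
Cpl = (mean - LSL) / (3*sigma) = (102.35 - 97.8) / (3*0.64) = 2.3698
Cpk = min(Cpu, Cpl) = 2.3177

2.3177


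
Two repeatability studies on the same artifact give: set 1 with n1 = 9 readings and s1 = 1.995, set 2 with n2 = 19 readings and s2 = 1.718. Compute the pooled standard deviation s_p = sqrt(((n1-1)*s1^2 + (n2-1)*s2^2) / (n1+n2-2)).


s_p = sqrt(((n1-1)*s1^2 + (n2-1)*s2^2) / (n1+n2-2))
numerator = (9-1)*1.995^2 + (19-1)*1.718^2 = 31.8402 + 53.127432 = 84.967632
denominator = 9 + 19 - 2 = 26
s_p^2 = 84.967632 / 26 = 3.2679858
s_p = sqrt(3.2679858) = 1.8078

1.8078


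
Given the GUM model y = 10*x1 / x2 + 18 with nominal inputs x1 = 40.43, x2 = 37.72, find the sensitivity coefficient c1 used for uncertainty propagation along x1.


y = 10*x1 / x2 + 18
dy/dx1 = 10/x2
Evaluate at x2 = 37.72: c1 = 10 / 37.72
c1 = 0.2651

0.2651


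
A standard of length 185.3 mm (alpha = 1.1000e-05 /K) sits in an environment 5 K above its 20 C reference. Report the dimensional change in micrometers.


dL = L * alpha * dT
= 185.3 * 1.1000e-05 * 5
= 0.0101915 mm
dL_um = 0.0101915 * 1000 = 10.1915 um

10.1915


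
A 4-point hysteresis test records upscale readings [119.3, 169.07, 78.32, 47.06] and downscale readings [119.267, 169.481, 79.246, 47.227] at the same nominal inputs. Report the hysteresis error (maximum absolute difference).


|119.3 - 119.267| = 0.0330
|169.07 - 169.481| = 0.4110
|78.32 - 79.246| = 0.9260
|47.06 - 47.227| = 0.1670
hysteresis = max(diffs) = 0.9260

0.9260


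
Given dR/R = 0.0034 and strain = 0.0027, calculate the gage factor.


GF = (dR/R) / epsilon
= 0.0034 / 0.0027
= 1.2593

1.2593


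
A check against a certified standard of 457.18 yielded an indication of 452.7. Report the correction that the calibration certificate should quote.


Correction = standard - reading
= 457.18 - 452.7
= 4.4800

4.4800


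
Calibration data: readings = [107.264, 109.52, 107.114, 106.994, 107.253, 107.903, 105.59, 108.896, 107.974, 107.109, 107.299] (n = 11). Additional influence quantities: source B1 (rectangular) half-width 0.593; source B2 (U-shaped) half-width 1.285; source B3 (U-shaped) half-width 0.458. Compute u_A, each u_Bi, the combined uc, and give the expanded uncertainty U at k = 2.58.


mean = (107.264 + 109.52 + 107.114 + 106.994 + 107.253 + 107.903 + 105.59 + 108.896 + 107.974 + 107.109 + 107.299) / 11 = 107.5378182
s = sqrt(sum((x - mean)^2)/(n-1)) = 1.0374819
u_A = s / sqrt(n) = 1.0374819 / sqrt(11) = 0.31281256
u_B1 = 0.593 / sqrt(3) = 0.34236871
u_B2 = 1.285 / sqrt(2) = 0.90863221
u_B3 = 0.458 / sqrt(2) = 0.32385491
uc = sqrt(0.31281256^2 + 0.34236871^2 + 0.90863221^2 + 0.32385491^2) = 1.0703095
U = k * uc = 2.58 * 1.0703095
U = 2.7614

2.7614


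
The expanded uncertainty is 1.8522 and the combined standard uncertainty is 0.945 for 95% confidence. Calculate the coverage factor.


k = U / uc
k = 1.8522 / 0.945
k = 1.96

1.96


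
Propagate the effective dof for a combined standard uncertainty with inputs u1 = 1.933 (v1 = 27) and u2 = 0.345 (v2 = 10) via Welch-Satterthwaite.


uc = sqrt(u1^2 + u2^2) = sqrt(1.933^2 + 0.345^2) = 1.9635463
v_eff = uc^4 / (u1^4/v1 + u2^4/v2)
= 1.9635463^4 / (1.933^4/27 + 0.345^4/10)
= 14.864989 / 0.51850373
v_eff = 28.6690

28.6690


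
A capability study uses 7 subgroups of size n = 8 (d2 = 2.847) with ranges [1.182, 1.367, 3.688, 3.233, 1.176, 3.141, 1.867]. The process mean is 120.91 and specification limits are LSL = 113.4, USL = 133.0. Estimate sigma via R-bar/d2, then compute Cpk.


R_bar = (1.182 + 1.367 + 3.688 + 3.233 + 1.176 + 3.141 + 1.867) / 7 = 2.2362857
sigma = R_bar / d2 = 2.2362857 / 2.847 = 0.78548848
Cp = (USL - LSL)/(6*sigma) = (133.0 - 113.4)/(6*0.78548848) = 4.1588
Cpu = (133.0 - 120.91)/(3*0.78548848) = 5.1306
Cpl = (120.91 - 113.4)/(3*0.78548848) = 3.1870
Cpk = min(Cpu, Cpl) = 3.1870

3.1870


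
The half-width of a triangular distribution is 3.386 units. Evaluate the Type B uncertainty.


u_B = half_width / sqrt(6)
u_B = 3.386 / 2.4494897
u_B = 1.3823

1.3823


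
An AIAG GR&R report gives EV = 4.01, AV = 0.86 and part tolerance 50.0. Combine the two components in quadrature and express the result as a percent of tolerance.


GRR = sqrt(EV^2 + AV^2) = sqrt(4.01^2 + 0.86^2) = 4.1011828
%GRR = GRR / tol * 100 = 4.1011828 / 50.0 * 100
%GRR = 8.2024

8.2024


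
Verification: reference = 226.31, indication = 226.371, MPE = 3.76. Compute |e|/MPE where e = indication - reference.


e = indication - reference = 226.371 - 226.31 = 0.0610
|e| = 0.0610
ratio = |e| / MPE = 0.0610 / 3.76
ratio = 0.0162

0.0162


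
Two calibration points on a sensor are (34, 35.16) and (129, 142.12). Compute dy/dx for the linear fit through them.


slope = (y2 - y1) / (x2 - x1)
= (142.12 - 35.16) / (129 - 34)
= 106.9600 / 95
= 1.1259

1.1259


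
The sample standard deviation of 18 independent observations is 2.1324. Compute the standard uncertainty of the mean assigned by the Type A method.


u_A = s / sqrt(n)
u_A = 2.1324 / sqrt(18)
u_A = 2.1324 / 4.2426407
u_A = 0.5026

0.5026


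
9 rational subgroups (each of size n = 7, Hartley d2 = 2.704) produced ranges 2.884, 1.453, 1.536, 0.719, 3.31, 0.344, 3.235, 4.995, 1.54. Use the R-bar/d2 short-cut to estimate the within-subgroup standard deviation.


R_bar = (2.884 + 1.453 + 1.536 + 0.719 + 3.31 + 0.344 + 3.235 + 4.995 + 1.54) / 9
R_bar = 20.016 / 9 = 2.224
sigma_hat = R_bar / d2 = 2.224 / 2.704 = 0.8225

0.8225


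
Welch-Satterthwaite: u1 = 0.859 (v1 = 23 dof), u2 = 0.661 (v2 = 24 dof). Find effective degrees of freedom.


uc = sqrt(u1^2 + u2^2) = sqrt(0.859^2 + 0.661^2) = 1.0838828
v_eff = uc^4 / (u1^4/v1 + u2^4/v2)
= 1.0838828^4 / (0.859^4/23 + 0.661^4/24)
= 1.3801596 / 0.031626703
v_eff = 43.6391

43.6391


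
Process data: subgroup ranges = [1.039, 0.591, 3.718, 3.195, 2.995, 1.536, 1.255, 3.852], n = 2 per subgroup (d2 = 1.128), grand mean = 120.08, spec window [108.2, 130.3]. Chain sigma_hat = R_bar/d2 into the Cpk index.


R_bar = (1.039 + 0.591 + 3.718 + 3.195 + 2.995 + 1.536 + 1.255 + 3.852) / 8 = 2.272625
sigma = R_bar / d2 = 2.272625 / 1.128 = 2.0147385
Cp = (USL - LSL)/(6*sigma) = (130.3 - 108.2)/(6*2.0147385) = 1.8282
Cpu = (130.3 - 120.08)/(3*2.0147385) = 1.6909
Cpl = (120.08 - 108.2)/(3*2.0147385) = 1.9655
Cpk = min(Cpu, Cpl) = 1.6909

1.6909


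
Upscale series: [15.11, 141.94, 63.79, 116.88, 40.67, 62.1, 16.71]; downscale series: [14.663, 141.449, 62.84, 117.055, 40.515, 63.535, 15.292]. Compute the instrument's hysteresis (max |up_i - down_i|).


|15.11 - 14.663| = 0.4470
|141.94 - 141.449| = 0.4910
|63.79 - 62.84| = 0.9500
|116.88 - 117.055| = 0.1750
|40.67 - 40.515| = 0.1550
|62.1 - 63.535| = 1.4350
|16.71 - 15.292| = 1.4180
hysteresis = max(diffs) = 1.4350

1.4350


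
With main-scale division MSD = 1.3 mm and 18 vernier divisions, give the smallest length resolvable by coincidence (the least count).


LC = MSD / n_div
= 1.3 / 18
= 0.0722

0.0722


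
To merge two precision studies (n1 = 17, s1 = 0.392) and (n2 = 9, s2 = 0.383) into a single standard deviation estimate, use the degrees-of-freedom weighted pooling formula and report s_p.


s_p = sqrt(((n1-1)*s1^2 + (n2-1)*s2^2) / (n1+n2-2))
numerator = (17-1)*0.392^2 + (9-1)*0.383^2 = 2.458624 + 1.173512 = 3.632136
denominator = 17 + 9 - 2 = 24
s_p^2 = 3.632136 / 24 = 0.151339
s_p = sqrt(0.151339) = 0.3890

0.3890


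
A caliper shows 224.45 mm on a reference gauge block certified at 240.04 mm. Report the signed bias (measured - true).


Systematic error = measured - true
= 224.45 - 240.04
= -15.5900

-15.5900


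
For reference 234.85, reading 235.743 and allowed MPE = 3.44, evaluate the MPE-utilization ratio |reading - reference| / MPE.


e = indication - reference = 235.743 - 234.85 = 0.8930
|e| = 0.8930
ratio = |e| / MPE = 0.8930 / 3.44
ratio = 0.2596

0.2596


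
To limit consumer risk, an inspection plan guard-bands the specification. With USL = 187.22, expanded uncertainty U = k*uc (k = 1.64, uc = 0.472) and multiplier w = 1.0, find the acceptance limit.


U = k * uc = 1.64 * 0.472 = 0.77408
guard band g = w * U = 1.0 * 0.77408 = 0.77408
AL = USL - g = 187.22 - 0.77408
AL = 186.4459

186.4459


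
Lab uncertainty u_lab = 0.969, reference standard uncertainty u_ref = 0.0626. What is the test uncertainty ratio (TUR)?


TUR = u_lab / u_ref
= 0.969 / 0.0626
= 15.4792

15.4792


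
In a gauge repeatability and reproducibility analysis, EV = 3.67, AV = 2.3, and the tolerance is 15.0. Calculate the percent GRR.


GRR = sqrt(EV^2 + AV^2) = sqrt(3.67^2 + 2.3^2) = 4.3311546
%GRR = GRR / tol * 100 = 4.3311546 / 15.0 * 100
%GRR = 28.8744

28.8744


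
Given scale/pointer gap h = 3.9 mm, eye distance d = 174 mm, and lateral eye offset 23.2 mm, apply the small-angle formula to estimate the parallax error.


error = h * offset / d
= 3.9 * 23.2 / 174
= 0.5200

0.5200


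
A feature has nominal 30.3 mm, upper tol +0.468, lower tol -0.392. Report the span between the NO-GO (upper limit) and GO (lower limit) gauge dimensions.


GO = nominal - lower_tol (smallest hole = maximum material condition)
GO = 30.3 - 0.392 = 29.908
NO-GO = nominal + upper_tol (largest hole = least material condition)
NO-GO = 30.3 + 0.468 = 30.768
spread = NO-GO - GO = 30.768 - 29.908 = 0.8600

0.8600


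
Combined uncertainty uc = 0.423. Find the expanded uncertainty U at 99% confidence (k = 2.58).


U = k * uc
U = 2.58 * 0.423
U = 1.0913

1.0913


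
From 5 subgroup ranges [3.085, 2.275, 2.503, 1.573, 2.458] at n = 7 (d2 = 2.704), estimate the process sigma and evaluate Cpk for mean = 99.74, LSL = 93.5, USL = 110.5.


R_bar = (3.085 + 2.275 + 2.503 + 1.573 + 2.458) / 5 = 2.3788
sigma = R_bar / d2 = 2.3788 / 2.704 = 0.87973373
Cp = (USL - LSL)/(6*sigma) = (110.5 - 93.5)/(6*0.87973373) = 3.2207
Cpu = (110.5 - 99.74)/(3*0.87973373) = 4.0770
Cpl = (99.74 - 93.5)/(3*0.87973373) = 2.3644
Cpk = min(Cpu, Cpl) = 2.3644

2.3644


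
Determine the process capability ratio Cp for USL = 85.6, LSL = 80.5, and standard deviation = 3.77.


Cp = (USL - LSL) / (6 * sigma)
= (85.6 - 80.5) / (6 * 3.77)
= 5.1000 / 22.6200
= 0.2255

0.2255


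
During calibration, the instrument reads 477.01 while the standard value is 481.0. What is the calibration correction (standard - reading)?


Correction = standard - reading
= 481.0 - 477.01
= 3.9900

3.9900


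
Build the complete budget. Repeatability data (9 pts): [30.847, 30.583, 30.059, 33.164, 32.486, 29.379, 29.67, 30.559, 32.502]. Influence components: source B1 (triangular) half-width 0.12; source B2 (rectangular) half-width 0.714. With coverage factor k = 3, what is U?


mean = (30.847 + 30.583 + 30.059 + 33.164 + 32.486 + 29.379 + 29.67 + 30.559 + 32.502) / 9 = 31.02766667
s = sqrt(sum((x - mean)^2)/(n-1)) = 1.3607906
u_A = s / sqrt(n) = 1.3607906 / sqrt(9) = 0.45359687
u_B1 = 0.12 / sqrt(6) = 0.048989795
u_B2 = 0.714 / sqrt(3) = 0.41222809
uc = sqrt(0.45359687^2 + 0.048989795^2 + 0.41222809^2) = 0.61488383
U = k * uc = 3 * 0.61488383
U = 1.8447

1.8447


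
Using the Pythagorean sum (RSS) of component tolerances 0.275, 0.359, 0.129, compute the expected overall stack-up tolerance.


RSS = sqrt(0.275^2 + 0.359^2 + 0.129^2)
= sqrt(0.221147)
= 0.4703

0.4703


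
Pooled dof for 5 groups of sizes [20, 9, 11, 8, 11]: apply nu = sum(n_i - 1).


nu = sum_i (n_i - 1)
nu = ((20 - 1) + (9 - 1) + (11 - 1) + (8 - 1) + (11 - 1))
nu = 19 + 8 + 10 + 7 + 10
nu = 54

54


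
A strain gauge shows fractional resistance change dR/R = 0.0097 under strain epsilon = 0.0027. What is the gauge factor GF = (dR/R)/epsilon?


GF = (dR/R) / epsilon
= 0.0097 / 0.0027
= 3.5926

3.5926


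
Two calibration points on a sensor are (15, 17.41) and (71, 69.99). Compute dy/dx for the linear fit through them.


slope = (y2 - y1) / (x2 - x1)
= (69.99 - 17.41) / (71 - 15)
= 52.5800 / 56
= 0.9389

0.9389


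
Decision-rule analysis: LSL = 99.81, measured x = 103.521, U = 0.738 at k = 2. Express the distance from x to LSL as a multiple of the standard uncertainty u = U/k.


u = U / k = 0.738 / 2 = 0.369
margin = |LSL - x| = |99.81 - 103.521| = 3.711
z = margin / u = 3.711 / 0.369
z = 10.0569

10.0569


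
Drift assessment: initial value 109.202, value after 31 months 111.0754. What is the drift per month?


rate = (v2 - v1) / months
= (111.0754 - 109.202) / 31
= 1.8734 / 31
= 0.0604

0.0604


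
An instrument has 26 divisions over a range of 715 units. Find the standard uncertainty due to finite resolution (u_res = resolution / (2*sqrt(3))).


resolution = range / divisions
resolution = 715 / 26 = 27.5
u_res = resolution / (2*sqrt(3))
u_res = 27.5 / 3.4641016
u_res = 7.9386

7.9386


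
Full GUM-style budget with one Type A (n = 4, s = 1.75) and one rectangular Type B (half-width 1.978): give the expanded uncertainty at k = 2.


u_A = s / sqrt(n) = 1.75 / sqrt(4) = 0.875
u_B = half_width / sqrt(3) = 1.978 / sqrt(3) = 1.1419988
uc = sqrt(u_A^2 + u_B^2) = sqrt(0.875^2 + 1.1419988^2) = 1.4386752
U = k * uc = 2 * 1.4386752
U = 2.8774

2.8774


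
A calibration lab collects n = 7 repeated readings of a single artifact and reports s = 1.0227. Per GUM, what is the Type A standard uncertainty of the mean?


u_A = s / sqrt(n)
u_A = 1.0227 / sqrt(7)
u_A = 1.0227 / 2.6457513
u_A = 0.3865

0.3865


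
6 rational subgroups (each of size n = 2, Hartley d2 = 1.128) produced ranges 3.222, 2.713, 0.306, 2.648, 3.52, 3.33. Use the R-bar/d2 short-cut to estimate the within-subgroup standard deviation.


R_bar = (3.222 + 2.713 + 0.306 + 2.648 + 3.52 + 3.33) / 6
R_bar = 15.739 / 6 = 2.6231667
sigma_hat = R_bar / d2 = 2.6231667 / 1.128 = 2.3255

2.3255


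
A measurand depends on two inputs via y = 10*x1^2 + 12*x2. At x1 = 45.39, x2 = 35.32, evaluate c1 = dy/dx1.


y = 10*x1^2 + 12*x2
dy/dx1 = 2*10*x1
Evaluate at x1 = 45.39: c1 = 20 * 45.39
c1 = 907.8000

907.8000


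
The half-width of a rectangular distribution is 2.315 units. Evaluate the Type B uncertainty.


u_B = half_width / sqrt(3)
u_B = 2.315 / 1.7320508
u_B = 1.3366

1.3366


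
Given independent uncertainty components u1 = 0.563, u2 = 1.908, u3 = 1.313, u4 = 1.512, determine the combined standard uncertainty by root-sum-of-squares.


uc = sqrt(0.563^2 + 1.908^2 + 1.313^2 + 1.512^2)
uc = sqrt(7.967546)
uc = 2.8227

2.8227


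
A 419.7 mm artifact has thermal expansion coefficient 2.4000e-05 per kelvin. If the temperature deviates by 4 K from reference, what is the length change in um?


dL = L * alpha * dT
= 419.7 * 2.4000e-05 * 4
= 0.0402912 mm
dL_um = 0.0402912 * 1000 = 40.2912 um

40.2912


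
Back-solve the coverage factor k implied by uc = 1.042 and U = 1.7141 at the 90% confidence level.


k = U / uc
k = 1.7141 / 1.042
k = 1.645

1.645


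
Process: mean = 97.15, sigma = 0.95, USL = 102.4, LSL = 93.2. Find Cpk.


Cpu = (USL - mean) / (3*sigma) = (102.4 - 97.15) / (3*0.95) = 1.8421
Cpl = (mean - LSL) / (3*sigma) = (97.15 - 93.2) / (3*0.95) = 1.3860
Cpk = min(Cpu, Cpl) = 1.3860

1.3860


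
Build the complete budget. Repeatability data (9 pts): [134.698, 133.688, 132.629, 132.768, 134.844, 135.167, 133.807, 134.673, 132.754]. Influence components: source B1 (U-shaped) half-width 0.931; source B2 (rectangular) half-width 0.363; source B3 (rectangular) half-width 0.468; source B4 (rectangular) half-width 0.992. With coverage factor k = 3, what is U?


mean = (134.698 + 133.688 + 132.629 + 132.768 + 134.844 + 135.167 + 133.807 + 134.673 + 132.754) / 9 = 133.892
s = sqrt(sum((x - mean)^2)/(n-1)) = 0.99962218
u_A = s / sqrt(n) = 0.99962218 / sqrt(9) = 0.33320739
u_B1 = 0.931 / sqrt(2) = 0.65831641
u_B2 = 0.363 / sqrt(3) = 0.20957815
u_B3 = 0.468 / sqrt(3) = 0.27019993
u_B4 = 0.992 / sqrt(3) = 0.57273147
uc = sqrt(0.33320739^2 + 0.65831641^2 + 0.20957815^2 + 0.27019993^2 + 0.57273147^2) = 0.99466577
U = k * uc = 3 * 0.99466577
U = 2.9840

2.9840


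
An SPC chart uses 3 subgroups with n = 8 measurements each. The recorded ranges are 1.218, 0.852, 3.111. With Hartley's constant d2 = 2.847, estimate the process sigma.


R_bar = (1.218 + 0.852 + 3.111) / 3
R_bar = 5.181 / 3 = 1.727
sigma_hat = R_bar / d2 = 1.727 / 2.847 = 0.6066

0.6066


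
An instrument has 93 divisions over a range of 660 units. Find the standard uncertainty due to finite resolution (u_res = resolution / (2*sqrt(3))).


resolution = range / divisions
resolution = 660 / 93 = 7.0967742
u_res = resolution / (2*sqrt(3))
u_res = 7.0967742 / 3.4641016
u_res = 2.0487

2.0487


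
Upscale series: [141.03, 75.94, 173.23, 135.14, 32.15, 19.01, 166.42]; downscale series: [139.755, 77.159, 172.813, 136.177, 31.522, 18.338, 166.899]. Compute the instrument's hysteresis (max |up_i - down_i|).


|141.03 - 139.755| = 1.2750
|75.94 - 77.159| = 1.2190
|173.23 - 172.813| = 0.4170
|135.14 - 136.177| = 1.0370
|32.15 - 31.522| = 0.6280
|19.01 - 18.338| = 0.6720
|166.42 - 166.899| = 0.4790
hysteresis = max(diffs) = 1.2750

1.2750


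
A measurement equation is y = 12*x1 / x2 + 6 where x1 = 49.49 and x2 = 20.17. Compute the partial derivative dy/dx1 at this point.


y = 12*x1 / x2 + 6
dy/dx1 = 12/x2
Evaluate at x2 = 20.17: c1 = 12 / 20.17
c1 = 0.5949

0.5949


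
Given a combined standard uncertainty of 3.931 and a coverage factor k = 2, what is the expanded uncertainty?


U = k * uc
U = 2 * 3.931
U = 7.8620

7.8620


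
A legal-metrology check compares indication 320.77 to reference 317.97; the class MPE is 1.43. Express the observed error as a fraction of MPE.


e = indication - reference = 320.77 - 317.97 = 2.8000
|e| = 2.8000
ratio = |e| / MPE = 2.8000 / 1.43
ratio = 1.9580

1.9580


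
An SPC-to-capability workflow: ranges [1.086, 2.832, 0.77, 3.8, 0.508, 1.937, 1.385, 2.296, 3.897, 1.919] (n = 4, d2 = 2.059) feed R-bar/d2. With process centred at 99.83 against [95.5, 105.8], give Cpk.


R_bar = (1.086 + 2.832 + 0.77 + 3.8 + 0.508 + 1.937 + 1.385 + 2.296 + 3.897 + 1.919) / 10 = 2.043
sigma = R_bar / d2 = 2.043 / 2.059 = 0.99222924
Cp = (USL - LSL)/(6*sigma) = (105.8 - 95.5)/(6*0.99222924) = 1.7301
Cpu = (105.8 - 99.83)/(3*0.99222924) = 2.0056
Cpl = (99.83 - 95.5)/(3*0.99222924) = 1.4546
Cpk = min(Cpu, Cpl) = 1.4546

1.4546


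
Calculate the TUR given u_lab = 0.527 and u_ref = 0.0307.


TUR = u_lab / u_ref
= 0.527 / 0.0307
= 17.1661

17.1661


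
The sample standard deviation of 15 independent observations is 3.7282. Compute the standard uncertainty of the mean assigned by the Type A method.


u_A = s / sqrt(n)
u_A = 3.7282 / sqrt(15)
u_A = 3.7282 / 3.8729833
u_A = 0.9626

0.9626


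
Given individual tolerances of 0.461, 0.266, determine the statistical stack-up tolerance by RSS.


RSS = sqrt(0.461^2 + 0.266^2)
= sqrt(0.283277)
= 0.5322

0.5322


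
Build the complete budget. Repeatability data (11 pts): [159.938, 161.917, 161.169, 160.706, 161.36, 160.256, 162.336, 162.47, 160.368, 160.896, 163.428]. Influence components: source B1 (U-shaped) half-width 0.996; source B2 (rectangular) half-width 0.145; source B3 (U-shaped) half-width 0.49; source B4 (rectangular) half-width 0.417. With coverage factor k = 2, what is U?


mean = (159.938 + 161.917 + 161.169 + 160.706 + 161.36 + 160.256 + 162.336 + 162.47 + 160.368 + 160.896 + 163.428) / 11 = 161.3494545
s = sqrt(sum((x - mean)^2)/(n-1)) = 1.0804991
u_A = s / sqrt(n) = 1.0804991 / sqrt(11) = 0.32578274
u_B1 = 0.996 / sqrt(2) = 0.70427835
u_B2 = 0.145 / sqrt(3) = 0.083715789
u_B3 = 0.49 / sqrt(2) = 0.34648232
u_B4 = 0.417 / sqrt(3) = 0.24075506
uc = sqrt(0.32578274^2 + 0.70427835^2 + 0.083715789^2 + 0.34648232^2 + 0.24075506^2) = 0.88722247
U = k * uc = 2 * 0.88722247
U = 1.7744

1.7744


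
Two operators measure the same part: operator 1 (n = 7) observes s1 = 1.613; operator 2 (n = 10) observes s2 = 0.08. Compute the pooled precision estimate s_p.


s_p = sqrt(((n1-1)*s1^2 + (n2-1)*s2^2) / (n1+n2-2))
numerator = (7-1)*1.613^2 + (10-1)*0.08^2 = 15.610614 + 0.0576 = 15.668214
denominator = 7 + 10 - 2 = 15
s_p^2 = 15.668214 / 15 = 1.0445476
s_p = sqrt(1.0445476) = 1.0220

1.0220


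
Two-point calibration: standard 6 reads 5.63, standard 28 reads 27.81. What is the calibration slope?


slope = (y2 - y1) / (x2 - x1)
= (27.81 - 5.63) / (28 - 6)
= 22.1800 / 22
= 1.0082

1.0082


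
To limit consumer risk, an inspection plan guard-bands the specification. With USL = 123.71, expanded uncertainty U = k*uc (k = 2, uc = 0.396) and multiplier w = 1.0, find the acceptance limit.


U = k * uc = 2 * 0.396 = 0.792
guard band g = w * U = 1.0 * 0.792 = 0.792
AL = USL - g = 123.71 - 0.792
AL = 122.9180

122.9180


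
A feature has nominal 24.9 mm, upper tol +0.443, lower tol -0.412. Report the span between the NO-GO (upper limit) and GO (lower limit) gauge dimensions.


GO = nominal - lower_tol (smallest hole = maximum material condition)
GO = 24.9 - 0.412 = 24.488
NO-GO = nominal + upper_tol (largest hole = least material condition)
NO-GO = 24.9 + 0.443 = 25.343
spread = NO-GO - GO = 25.343 - 24.488 = 0.8550

0.8550


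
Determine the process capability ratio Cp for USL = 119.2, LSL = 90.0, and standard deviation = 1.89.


Cp = (USL - LSL) / (6 * sigma)
= (119.2 - 90.0) / (6 * 1.89)
= 29.2000 / 11.3400
= 2.5750

2.5750


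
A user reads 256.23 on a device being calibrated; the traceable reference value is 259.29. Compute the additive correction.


Correction = standard - reading
= 259.29 - 256.23
= 3.0600

3.0600


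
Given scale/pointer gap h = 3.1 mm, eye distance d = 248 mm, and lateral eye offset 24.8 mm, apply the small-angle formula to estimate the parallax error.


error = h * offset / d
= 3.1 * 24.8 / 248
= 0.3100

0.3100


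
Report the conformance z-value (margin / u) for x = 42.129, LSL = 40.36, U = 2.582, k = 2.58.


u = U / k = 2.582 / 2.58 = 1.0007752
margin = |LSL - x| = |40.36 - 42.129| = 1.769
z = margin / u = 1.769 / 1.0007752
z = 1.7676

1.7676


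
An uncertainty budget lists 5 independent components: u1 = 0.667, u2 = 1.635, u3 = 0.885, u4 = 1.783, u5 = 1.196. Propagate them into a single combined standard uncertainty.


uc = sqrt(0.667^2 + 1.635^2 + 0.885^2 + 1.783^2 + 1.196^2)
uc = sqrt(8.510844)
uc = 2.9173

2.9173


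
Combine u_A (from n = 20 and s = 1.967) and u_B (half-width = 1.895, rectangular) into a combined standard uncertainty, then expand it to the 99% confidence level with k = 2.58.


u_A = s / sqrt(n) = 1.967 / sqrt(20) = 0.43983457
u_B = half_width / sqrt(3) = 1.895 / sqrt(3) = 1.0940788
uc = sqrt(u_A^2 + u_B^2) = sqrt(0.43983457^2 + 1.0940788^2) = 1.1791789
U = k * uc = 2.58 * 1.1791789
U = 3.0423

3.0423


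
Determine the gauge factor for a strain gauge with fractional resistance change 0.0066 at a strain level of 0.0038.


GF = (dR/R) / epsilon
= 0.0066 / 0.0038
= 1.7368

1.7368


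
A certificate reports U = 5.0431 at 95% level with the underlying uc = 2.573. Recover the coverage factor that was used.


k = U / uc
k = 5.0431 / 2.573
k = 1.96

1.96


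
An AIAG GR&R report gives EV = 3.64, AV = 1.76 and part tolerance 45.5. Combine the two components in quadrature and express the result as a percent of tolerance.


GRR = sqrt(EV^2 + AV^2) = sqrt(3.64^2 + 1.76^2) = 4.0431671
%GRR = GRR / tol * 100 = 4.0431671 / 45.5 * 100
%GRR = 8.8861

8.8861


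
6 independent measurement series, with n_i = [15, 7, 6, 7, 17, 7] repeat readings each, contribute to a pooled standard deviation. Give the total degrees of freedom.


nu = sum_i (n_i - 1)
nu = ((15 - 1) + (7 - 1) + (6 - 1) + (7 - 1) + (17 - 1) + (7 - 1))
nu = 14 + 6 + 5 + 6 + 16 + 6
nu = 53

53


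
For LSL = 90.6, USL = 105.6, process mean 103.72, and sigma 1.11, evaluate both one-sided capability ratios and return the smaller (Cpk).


Cpu = (USL - mean) / (3*sigma) = (105.6 - 103.72) / (3*1.11) = 0.5646
Cpl = (mean - LSL) / (3*sigma) = (103.72 - 90.6) / (3*1.11) = 3.9399
Cpk = min(Cpu, Cpl) = 0.5646

0.5646


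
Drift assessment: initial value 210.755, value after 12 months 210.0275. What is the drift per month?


rate = (v2 - v1) / months
= (210.0275 - 210.755) / 12
= -0.7275 / 12
= -0.0606

-0.0606


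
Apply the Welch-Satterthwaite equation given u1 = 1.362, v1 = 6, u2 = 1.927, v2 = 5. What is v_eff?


uc = sqrt(u1^2 + u2^2) = sqrt(1.362^2 + 1.927^2) = 2.35974
v_eff = uc^4 / (u1^4/v1 + u2^4/v2)
= 2.35974^4 / (1.362^4/6 + 1.927^4/5)
= 31.006776 / 3.3312938
v_eff = 9.3077

9.3077


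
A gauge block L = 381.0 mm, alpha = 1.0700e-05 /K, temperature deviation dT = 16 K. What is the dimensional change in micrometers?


dL = L * alpha * dT
= 381.0 * 1.0700e-05 * 16
= 0.0652272 mm
dL_um = 0.0652272 * 1000 = 65.2272 um

65.2272


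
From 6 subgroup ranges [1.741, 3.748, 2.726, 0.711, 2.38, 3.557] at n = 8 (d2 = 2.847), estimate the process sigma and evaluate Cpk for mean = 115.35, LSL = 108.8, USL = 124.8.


R_bar = (1.741 + 3.748 + 2.726 + 0.711 + 2.38 + 3.557) / 6 = 2.4771667
sigma = R_bar / d2 = 2.4771667 / 2.847 = 0.87009719
Cp = (USL - LSL)/(6*sigma) = (124.8 - 108.8)/(6*0.87009719) = 3.0648
Cpu = (124.8 - 115.35)/(3*0.87009719) = 3.6203
Cpl = (115.35 - 108.8)/(3*0.87009719) = 2.5093
Cpk = min(Cpu, Cpl) = 2.5093

2.5093


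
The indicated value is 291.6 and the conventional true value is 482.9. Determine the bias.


Systematic error = measured - true
= 291.6 - 482.9
= -191.3000

-191.3000


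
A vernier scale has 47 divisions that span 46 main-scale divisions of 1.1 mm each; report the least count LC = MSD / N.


LC = MSD / n_div
= 1.1 / 47
= 0.0234

0.0234


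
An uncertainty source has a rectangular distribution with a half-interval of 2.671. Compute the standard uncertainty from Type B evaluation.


u_B = half_width / sqrt(3)
u_B = 2.671 / 1.7320508
u_B = 1.5421

1.5421


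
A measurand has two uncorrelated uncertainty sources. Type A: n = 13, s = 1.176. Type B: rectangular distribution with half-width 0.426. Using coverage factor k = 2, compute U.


u_A = s / sqrt(n) = 1.176 / sqrt(13) = 0.32616372
u_B = half_width / sqrt(3) = 0.426 / sqrt(3) = 0.24595121
uc = sqrt(u_A^2 + u_B^2) = sqrt(0.32616372^2 + 0.24595121^2) = 0.40850308
U = k * uc = 2 * 0.40850308
U = 0.8170

0.8170


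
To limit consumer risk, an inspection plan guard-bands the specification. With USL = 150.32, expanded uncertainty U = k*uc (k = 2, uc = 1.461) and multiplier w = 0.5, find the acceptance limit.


U = k * uc = 2 * 1.461 = 2.922
guard band g = w * U = 0.5 * 2.922 = 1.461
AL = USL - g = 150.32 - 1.461
AL = 148.8590

148.8590


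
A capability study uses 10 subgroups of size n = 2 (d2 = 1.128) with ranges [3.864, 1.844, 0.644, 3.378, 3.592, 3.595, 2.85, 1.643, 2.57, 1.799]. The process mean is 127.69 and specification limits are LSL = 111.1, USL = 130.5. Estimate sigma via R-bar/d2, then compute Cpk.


R_bar = (3.864 + 1.844 + 0.644 + 3.378 + 3.592 + 3.595 + 2.85 + 1.643 + 2.57 + 1.799) / 10 = 2.5779
sigma = R_bar / d2 = 2.5779 / 1.128 = 2.2853723
Cp = (USL - LSL)/(6*sigma) = (130.5 - 111.1)/(6*2.2853723) = 1.4148
Cpu = (130.5 - 127.69)/(3*2.2853723) = 0.4099
Cpl = (127.69 - 111.1)/(3*2.2853723) = 2.4197
Cpk = min(Cpu, Cpl) = 0.4099

0.4099


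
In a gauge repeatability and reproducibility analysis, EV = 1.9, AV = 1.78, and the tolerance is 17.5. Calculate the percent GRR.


GRR = sqrt(EV^2 + AV^2) = sqrt(1.9^2 + 1.78^2) = 2.6035361
%GRR = GRR / tol * 100 = 2.6035361 / 17.5 * 100
%GRR = 14.8773

14.8773


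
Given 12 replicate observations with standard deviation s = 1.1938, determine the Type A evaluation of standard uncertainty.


u_A = s / sqrt(n)
u_A = 1.1938 / sqrt(12)
u_A = 1.1938 / 3.4641016
u_A = 0.3446

0.3446


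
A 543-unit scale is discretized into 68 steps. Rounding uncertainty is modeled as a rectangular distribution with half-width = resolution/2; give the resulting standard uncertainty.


resolution = range / divisions
resolution = 543 / 68 = 7.9852941
u_res = resolution / (2*sqrt(3))
u_res = 7.9852941 / 3.4641016
u_res = 2.3052

2.3052


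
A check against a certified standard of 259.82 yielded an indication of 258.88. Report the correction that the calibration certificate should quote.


Correction = standard - reading
= 259.82 - 258.88
= 0.9400

0.9400


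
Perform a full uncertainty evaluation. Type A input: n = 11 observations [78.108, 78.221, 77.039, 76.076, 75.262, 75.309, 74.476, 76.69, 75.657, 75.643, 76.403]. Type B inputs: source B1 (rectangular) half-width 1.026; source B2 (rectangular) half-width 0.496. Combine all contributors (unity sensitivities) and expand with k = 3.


mean = (78.108 + 78.221 + 77.039 + 76.076 + 75.262 + 75.309 + 74.476 + 76.69 + 75.657 + 75.643 + 76.403) / 11 = 76.26218182
s = sqrt(sum((x - mean)^2)/(n-1)) = 1.1804227
u_A = s / sqrt(n) = 1.1804227 / sqrt(11) = 0.35591084
u_B1 = 1.026 / sqrt(3) = 0.59236138
u_B2 = 0.496 / sqrt(3) = 0.28636573
uc = sqrt(0.35591084^2 + 0.59236138^2 + 0.28636573^2) = 0.74804402
U = k * uc = 3 * 0.74804402
U = 2.2441

2.2441


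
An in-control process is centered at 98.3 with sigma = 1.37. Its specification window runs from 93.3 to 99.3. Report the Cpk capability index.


Cpu = (USL - mean) / (3*sigma) = (99.3 - 98.3) / (3*1.37) = 0.2433
Cpl = (mean - LSL) / (3*sigma) = (98.3 - 93.3) / (3*1.37) = 1.2165
Cpk = min(Cpu, Cpl) = 0.2433

0.2433


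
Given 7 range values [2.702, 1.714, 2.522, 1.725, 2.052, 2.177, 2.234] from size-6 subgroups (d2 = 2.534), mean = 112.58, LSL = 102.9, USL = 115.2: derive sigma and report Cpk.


R_bar = (2.702 + 1.714 + 2.522 + 1.725 + 2.052 + 2.177 + 2.234) / 7 = 2.1608571
sigma = R_bar / d2 = 2.1608571 / 2.534 = 0.8527455
Cp = (USL - LSL)/(6*sigma) = (115.2 - 102.9)/(6*0.8527455) = 2.4040
Cpu = (115.2 - 112.58)/(3*0.8527455) = 1.0241
Cpl = (112.58 - 102.9)/(3*0.8527455) = 3.7839
Cpk = min(Cpu, Cpl) = 1.0241

1.0241


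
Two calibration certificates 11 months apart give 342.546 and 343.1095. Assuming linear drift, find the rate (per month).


rate = (v2 - v1) / months
= (343.1095 - 342.546) / 11
= 0.5635 / 11
= 0.0512

0.0512


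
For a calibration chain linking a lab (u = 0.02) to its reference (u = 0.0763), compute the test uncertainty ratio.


TUR = u_lab / u_ref
= 0.02 / 0.0763
= 0.2621

0.2621


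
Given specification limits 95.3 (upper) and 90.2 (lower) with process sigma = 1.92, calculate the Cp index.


Cp = (USL - LSL) / (6 * sigma)
= (95.3 - 90.2) / (6 * 1.92)
= 5.1000 / 11.5200
= 0.4427

0.4427


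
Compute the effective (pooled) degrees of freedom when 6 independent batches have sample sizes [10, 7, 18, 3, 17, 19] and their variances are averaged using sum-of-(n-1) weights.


nu = sum_i (n_i - 1)
nu = ((10 - 1) + (7 - 1) + (18 - 1) + (3 - 1) + (17 - 1) + (19 - 1))
nu = 9 + 6 + 17 + 2 + 16 + 18
nu = 68

68


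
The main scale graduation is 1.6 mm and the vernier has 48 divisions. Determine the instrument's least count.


LC = MSD / n_div
= 1.6 / 48
= 0.0333

0.0333


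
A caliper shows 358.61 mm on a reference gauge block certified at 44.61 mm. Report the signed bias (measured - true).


Systematic error = measured - true
= 358.61 - 44.61
= 314.0000

314.0000


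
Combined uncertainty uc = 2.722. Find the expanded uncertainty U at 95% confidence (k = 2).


U = k * uc
U = 2 * 2.722
U = 5.4440

5.4440


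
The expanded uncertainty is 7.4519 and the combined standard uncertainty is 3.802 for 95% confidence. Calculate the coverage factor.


k = U / uc
k = 7.4519 / 3.802
k = 1.96

1.96


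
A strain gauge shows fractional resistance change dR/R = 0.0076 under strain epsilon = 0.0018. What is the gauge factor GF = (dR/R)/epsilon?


GF = (dR/R) / epsilon
= 0.0076 / 0.0018
= 4.2222

4.2222


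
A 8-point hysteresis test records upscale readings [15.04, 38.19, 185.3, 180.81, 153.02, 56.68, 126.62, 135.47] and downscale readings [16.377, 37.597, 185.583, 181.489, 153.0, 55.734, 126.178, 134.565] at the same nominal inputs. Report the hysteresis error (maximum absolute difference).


|15.04 - 16.377| = 1.3370
|38.19 - 37.597| = 0.5930
|185.3 - 185.583| = 0.2830
|180.81 - 181.489| = 0.6790
|153.02 - 153.0| = 0.0200
|56.68 - 55.734| = 0.9460
|126.62 - 126.178| = 0.4420
|135.47 - 134.565| = 0.9050
hysteresis = max(diffs) = 1.3370

1.3370


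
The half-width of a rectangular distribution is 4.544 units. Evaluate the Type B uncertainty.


u_B = half_width / sqrt(3)
u_B = 4.544 / 1.7320508
u_B = 2.6235

2.6235


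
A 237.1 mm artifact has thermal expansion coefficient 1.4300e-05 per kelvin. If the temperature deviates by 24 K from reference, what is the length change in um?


dL = L * alpha * dT
= 237.1 * 1.4300e-05 * 24
= 0.0813727 mm
dL_um = 0.0813727 * 1000 = 81.3727 um

81.3727
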